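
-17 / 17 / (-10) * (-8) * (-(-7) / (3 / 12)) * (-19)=2128 / 5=425.60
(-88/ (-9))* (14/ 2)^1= 616/ 9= 68.44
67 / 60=1.12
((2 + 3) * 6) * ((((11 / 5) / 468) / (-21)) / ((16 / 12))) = -11 / 2184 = -0.01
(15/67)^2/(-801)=-25/399521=-0.00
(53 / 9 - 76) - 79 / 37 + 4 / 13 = -311422 / 4329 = -71.94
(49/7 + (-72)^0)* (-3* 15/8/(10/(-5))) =45/2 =22.50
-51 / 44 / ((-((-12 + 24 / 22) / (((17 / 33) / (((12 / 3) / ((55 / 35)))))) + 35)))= -867 / 14140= -0.06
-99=-99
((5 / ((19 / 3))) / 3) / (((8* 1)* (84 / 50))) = 125 / 6384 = 0.02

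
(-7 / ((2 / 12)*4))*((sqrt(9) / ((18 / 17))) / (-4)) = 119 / 16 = 7.44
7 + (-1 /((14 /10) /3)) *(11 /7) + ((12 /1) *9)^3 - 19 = 61725135 /49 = 1259696.63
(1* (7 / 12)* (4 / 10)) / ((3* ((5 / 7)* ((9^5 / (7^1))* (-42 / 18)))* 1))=-49 / 8857350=-0.00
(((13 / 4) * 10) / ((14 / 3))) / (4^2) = 195 / 448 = 0.44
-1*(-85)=85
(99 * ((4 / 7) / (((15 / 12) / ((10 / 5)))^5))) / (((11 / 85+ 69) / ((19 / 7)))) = 1047822336 / 44988125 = 23.29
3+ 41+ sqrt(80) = 4 * sqrt(5)+ 44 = 52.94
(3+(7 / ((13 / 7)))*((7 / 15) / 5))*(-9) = -30.17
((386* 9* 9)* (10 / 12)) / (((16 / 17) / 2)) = 442935 / 8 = 55366.88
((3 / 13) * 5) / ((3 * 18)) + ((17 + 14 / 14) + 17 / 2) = 3103 / 117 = 26.52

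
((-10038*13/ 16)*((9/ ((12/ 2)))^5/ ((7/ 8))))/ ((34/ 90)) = -101925135/ 544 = -187362.38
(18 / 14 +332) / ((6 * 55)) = 2333 / 2310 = 1.01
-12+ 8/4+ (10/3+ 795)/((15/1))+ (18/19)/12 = 14809/342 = 43.30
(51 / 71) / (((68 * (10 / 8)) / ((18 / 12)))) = 9 / 710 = 0.01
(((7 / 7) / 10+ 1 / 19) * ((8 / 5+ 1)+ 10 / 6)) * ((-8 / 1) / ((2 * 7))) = -3712 / 9975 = -0.37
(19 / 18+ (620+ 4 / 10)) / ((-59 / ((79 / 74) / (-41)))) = 4418549 / 16110540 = 0.27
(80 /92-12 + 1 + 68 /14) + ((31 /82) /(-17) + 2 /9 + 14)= 18031079 /2019906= 8.93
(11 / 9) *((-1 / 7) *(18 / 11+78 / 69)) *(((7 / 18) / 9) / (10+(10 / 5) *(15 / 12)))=-0.00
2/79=0.03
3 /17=0.18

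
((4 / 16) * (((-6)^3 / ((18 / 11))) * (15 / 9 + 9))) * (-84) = 29568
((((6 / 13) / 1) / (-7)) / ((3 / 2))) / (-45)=4 / 4095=0.00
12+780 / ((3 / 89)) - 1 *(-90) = 23242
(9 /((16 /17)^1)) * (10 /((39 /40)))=1275 /13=98.08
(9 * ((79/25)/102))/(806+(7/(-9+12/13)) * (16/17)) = 711/2053220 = 0.00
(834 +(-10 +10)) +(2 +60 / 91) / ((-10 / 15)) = 75531 / 91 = 830.01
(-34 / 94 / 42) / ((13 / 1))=-17 / 25662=-0.00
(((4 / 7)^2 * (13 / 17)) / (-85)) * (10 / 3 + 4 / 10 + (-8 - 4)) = 25792 / 1062075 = 0.02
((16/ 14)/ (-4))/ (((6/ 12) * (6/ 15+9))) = -20/ 329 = -0.06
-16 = -16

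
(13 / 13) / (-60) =-1 / 60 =-0.02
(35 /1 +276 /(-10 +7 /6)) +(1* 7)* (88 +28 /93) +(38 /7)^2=157310267 /241521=651.33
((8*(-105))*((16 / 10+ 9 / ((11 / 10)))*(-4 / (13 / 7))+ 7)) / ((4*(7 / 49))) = 2957346 / 143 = 20680.74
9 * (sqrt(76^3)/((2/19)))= 12996 * sqrt(19)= 56648.25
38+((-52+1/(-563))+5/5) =-7320/563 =-13.00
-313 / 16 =-19.56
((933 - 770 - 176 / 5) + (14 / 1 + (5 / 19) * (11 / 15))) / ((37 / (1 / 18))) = 20234 / 94905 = 0.21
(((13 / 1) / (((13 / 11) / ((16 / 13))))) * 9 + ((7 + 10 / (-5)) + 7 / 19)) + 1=31669 / 247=128.21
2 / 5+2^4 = 82 / 5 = 16.40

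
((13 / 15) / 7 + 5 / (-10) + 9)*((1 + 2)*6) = 5433 / 35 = 155.23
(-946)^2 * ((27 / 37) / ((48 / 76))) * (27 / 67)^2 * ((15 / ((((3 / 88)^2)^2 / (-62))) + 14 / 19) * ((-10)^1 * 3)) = 576097237517087739420 / 166093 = 3468522078095330.56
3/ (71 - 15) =3/ 56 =0.05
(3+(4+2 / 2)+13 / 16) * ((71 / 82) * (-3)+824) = 9497055 / 1312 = 7238.61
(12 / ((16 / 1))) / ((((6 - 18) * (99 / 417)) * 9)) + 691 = 3283493 / 4752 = 690.97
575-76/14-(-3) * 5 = 4092/7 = 584.57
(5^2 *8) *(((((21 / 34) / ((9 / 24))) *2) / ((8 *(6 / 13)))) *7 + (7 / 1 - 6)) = 73900 / 51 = 1449.02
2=2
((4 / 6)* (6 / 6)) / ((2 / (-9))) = -3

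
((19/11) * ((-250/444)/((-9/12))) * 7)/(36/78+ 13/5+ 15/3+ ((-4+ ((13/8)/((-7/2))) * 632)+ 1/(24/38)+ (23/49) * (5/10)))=-423605000/13418940183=-0.03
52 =52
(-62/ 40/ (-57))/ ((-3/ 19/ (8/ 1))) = -62/ 45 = -1.38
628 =628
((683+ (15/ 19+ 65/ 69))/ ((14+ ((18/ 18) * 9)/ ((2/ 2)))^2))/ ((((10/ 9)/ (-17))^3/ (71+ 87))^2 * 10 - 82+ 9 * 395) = 23955459933032288469729/ 64275381021888215444090981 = 0.00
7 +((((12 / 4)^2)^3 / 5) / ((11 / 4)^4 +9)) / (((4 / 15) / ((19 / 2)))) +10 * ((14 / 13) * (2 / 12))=57670279 / 660855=87.27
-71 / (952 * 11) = -0.01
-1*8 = -8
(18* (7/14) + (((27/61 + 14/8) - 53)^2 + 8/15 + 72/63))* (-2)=-5184.13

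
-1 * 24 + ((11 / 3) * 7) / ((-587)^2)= -24808891 / 1033707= -24.00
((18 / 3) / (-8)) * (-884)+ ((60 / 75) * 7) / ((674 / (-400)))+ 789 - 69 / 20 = 9740827 / 6740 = 1445.23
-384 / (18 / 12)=-256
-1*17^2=-289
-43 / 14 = -3.07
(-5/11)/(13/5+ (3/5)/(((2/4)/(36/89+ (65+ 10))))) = -2225/455653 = -0.00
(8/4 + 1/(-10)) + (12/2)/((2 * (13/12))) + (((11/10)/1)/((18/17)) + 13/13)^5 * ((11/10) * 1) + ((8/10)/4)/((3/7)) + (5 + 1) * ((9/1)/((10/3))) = 1476167649044801/24564384000000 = 60.09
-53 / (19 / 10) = -530 / 19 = -27.89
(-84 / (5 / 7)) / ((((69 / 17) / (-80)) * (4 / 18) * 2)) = 119952 / 23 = 5215.30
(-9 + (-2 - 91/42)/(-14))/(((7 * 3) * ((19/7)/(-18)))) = 731/266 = 2.75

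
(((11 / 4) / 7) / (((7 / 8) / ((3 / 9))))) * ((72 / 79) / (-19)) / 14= -264 / 514843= -0.00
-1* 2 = -2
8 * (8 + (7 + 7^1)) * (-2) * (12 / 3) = -1408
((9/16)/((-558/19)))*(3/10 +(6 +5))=-2147/9920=-0.22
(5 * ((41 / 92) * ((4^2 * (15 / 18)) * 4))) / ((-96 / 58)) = -29725 / 414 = -71.80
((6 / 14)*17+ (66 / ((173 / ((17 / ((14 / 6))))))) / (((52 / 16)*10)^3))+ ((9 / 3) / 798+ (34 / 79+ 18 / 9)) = 9704166399481 / 998377766750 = 9.72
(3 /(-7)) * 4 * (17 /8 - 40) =909 /14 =64.93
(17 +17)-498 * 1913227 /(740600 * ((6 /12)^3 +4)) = -282972632 /1018325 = -277.88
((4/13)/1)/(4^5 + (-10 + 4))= 2/6617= 0.00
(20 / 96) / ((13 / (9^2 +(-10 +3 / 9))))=535 / 468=1.14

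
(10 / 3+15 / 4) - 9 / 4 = 29 / 6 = 4.83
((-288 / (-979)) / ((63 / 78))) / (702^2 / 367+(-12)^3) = -76336 / 80735193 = -0.00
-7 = -7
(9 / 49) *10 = 90 / 49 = 1.84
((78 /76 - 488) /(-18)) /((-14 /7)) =-18505 /1368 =-13.53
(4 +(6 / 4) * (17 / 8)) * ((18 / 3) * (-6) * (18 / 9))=-1035 / 2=-517.50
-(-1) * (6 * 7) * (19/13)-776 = -9290/13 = -714.62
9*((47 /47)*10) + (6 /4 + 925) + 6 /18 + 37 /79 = 482201 /474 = 1017.30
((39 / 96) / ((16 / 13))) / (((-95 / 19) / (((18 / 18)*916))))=-38701 / 640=-60.47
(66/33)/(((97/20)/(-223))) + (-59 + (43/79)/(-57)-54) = -89528314/436791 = -204.97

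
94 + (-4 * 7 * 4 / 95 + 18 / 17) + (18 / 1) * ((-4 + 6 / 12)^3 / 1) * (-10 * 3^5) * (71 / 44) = 3026230.87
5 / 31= 0.16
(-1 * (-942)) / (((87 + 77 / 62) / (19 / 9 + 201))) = 35587504 / 16413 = 2168.25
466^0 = 1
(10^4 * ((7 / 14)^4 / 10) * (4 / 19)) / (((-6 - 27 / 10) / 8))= -20000 / 1653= -12.10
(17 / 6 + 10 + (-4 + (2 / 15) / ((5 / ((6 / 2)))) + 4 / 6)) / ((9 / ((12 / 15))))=958 / 1125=0.85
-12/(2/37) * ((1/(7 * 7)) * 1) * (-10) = 45.31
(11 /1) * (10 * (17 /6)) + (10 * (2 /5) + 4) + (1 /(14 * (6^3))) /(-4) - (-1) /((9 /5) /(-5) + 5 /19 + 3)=108936877 /340416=320.01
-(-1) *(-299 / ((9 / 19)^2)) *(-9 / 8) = 107939 / 72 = 1499.15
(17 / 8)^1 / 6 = 0.35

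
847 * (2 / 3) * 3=1694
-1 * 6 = -6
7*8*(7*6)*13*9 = 275184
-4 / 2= -2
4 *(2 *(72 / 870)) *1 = 96 / 145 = 0.66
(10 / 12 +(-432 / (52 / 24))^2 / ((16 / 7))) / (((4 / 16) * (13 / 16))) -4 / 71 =40070812772 / 467961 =85628.53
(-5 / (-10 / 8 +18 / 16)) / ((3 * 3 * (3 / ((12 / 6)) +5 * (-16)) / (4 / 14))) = -160 / 9891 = -0.02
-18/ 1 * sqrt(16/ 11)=-72 * sqrt(11)/ 11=-21.71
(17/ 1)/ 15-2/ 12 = 0.97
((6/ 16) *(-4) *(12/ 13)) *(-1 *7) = 126/ 13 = 9.69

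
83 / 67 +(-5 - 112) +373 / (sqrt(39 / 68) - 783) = -1615315232 / 13896671 - 746 *sqrt(663) / 41690013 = -116.24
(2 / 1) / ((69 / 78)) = 52 / 23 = 2.26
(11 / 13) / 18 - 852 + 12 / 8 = -99503 / 117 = -850.45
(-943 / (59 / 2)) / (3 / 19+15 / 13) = -232921 / 9558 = -24.37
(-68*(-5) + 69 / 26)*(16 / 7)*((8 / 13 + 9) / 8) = 1113625 / 1183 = 941.36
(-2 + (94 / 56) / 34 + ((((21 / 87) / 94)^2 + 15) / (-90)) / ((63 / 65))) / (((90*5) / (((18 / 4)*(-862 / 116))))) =65527961533751 / 415443221071200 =0.16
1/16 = 0.06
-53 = -53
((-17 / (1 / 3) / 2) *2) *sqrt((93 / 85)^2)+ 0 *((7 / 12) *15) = -279 / 5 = -55.80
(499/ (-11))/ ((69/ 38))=-18962/ 759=-24.98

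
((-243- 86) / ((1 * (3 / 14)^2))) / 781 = -64484 / 7029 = -9.17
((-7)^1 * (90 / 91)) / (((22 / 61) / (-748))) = 186660 / 13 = 14358.46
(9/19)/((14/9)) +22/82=6247/10906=0.57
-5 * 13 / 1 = -65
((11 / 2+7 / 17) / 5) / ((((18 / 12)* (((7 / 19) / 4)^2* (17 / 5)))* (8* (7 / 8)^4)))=198139904 / 34000561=5.83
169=169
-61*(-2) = 122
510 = 510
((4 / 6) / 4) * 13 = 13 / 6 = 2.17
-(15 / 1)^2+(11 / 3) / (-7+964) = -58724 / 261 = -225.00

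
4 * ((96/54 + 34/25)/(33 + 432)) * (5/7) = 2824/146475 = 0.02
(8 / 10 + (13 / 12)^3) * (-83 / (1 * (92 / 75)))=-7427255 / 52992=-140.16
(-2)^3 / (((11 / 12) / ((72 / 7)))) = -6912 / 77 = -89.77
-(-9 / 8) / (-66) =-3 / 176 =-0.02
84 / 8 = 10.50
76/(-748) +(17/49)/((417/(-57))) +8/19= 6582866/24199483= 0.27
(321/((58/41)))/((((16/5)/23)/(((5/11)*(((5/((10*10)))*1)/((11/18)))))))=60.65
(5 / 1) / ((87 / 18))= 30 / 29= 1.03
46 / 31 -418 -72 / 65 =-841512 / 2015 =-417.62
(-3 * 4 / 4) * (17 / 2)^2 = -867 / 4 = -216.75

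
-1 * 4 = -4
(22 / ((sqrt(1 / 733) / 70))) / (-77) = -20 * sqrt(733) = -541.48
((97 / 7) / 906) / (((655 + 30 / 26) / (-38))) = -23959 / 27048630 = -0.00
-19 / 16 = -1.19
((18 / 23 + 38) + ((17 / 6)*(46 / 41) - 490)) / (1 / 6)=-2535002 / 943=-2688.23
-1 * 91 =-91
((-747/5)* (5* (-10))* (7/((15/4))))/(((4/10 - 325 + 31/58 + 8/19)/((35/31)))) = -896366800/18427237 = -48.64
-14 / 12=-1.17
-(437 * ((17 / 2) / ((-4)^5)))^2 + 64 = 213245415 / 4194304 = 50.84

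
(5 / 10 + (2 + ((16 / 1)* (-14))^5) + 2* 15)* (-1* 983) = 1108724399670889 / 2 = 554362199835444.50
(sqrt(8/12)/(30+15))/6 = sqrt(6)/810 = 0.00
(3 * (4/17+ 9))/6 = 157/34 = 4.62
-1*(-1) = 1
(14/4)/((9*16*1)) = 0.02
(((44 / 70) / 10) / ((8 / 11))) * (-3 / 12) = -121 / 5600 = -0.02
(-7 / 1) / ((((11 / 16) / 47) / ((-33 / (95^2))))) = 15792 / 9025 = 1.75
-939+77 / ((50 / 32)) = -22243 / 25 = -889.72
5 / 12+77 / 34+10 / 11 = 8057 / 2244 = 3.59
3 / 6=1 / 2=0.50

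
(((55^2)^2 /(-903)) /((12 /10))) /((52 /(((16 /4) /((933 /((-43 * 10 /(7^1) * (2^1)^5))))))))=7320500000 /5348889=1368.60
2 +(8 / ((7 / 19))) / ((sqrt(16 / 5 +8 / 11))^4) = 3.41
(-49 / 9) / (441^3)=-1 / 15752961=-0.00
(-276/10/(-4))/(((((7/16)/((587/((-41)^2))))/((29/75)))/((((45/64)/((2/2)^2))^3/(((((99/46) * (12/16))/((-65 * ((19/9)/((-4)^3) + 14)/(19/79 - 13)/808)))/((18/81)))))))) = 372013129324525/41453529373605888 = 0.01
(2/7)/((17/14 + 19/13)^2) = 9464/237169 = 0.04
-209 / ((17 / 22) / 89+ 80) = -409222 / 156657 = -2.61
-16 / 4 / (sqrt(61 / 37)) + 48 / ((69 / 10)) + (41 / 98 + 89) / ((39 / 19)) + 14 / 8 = 3063191 / 58604 - 4*sqrt(2257) / 61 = 49.15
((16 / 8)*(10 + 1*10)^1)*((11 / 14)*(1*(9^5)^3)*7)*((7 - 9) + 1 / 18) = -88075650951599850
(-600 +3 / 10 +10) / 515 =-5897 / 5150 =-1.15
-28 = -28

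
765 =765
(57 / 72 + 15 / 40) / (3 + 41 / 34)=119 / 429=0.28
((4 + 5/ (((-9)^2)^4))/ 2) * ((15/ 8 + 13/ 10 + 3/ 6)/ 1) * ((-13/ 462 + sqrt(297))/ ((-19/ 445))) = 1394541614011/ 287896470048-750907022929 * sqrt(33)/ 1454022576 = -2961.84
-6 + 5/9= -49/9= -5.44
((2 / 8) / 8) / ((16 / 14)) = 7 / 256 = 0.03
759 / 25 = 30.36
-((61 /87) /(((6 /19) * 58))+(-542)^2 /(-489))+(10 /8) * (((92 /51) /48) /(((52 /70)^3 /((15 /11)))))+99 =45406746143644309 /64879537117824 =699.86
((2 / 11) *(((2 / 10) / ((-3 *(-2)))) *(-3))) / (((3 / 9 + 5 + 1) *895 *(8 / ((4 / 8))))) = -3 / 14964400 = -0.00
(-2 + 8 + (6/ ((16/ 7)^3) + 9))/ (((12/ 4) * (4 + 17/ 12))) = 31749/ 33280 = 0.95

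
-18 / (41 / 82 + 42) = -36 / 85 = -0.42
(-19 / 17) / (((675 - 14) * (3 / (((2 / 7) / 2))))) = -19 / 235977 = -0.00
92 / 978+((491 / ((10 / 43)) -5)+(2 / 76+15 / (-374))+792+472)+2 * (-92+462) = 71414445721 / 17374170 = 4110.38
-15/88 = -0.17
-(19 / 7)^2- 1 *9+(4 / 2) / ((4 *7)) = -1597 / 98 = -16.30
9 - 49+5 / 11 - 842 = -9697 / 11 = -881.55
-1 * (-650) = 650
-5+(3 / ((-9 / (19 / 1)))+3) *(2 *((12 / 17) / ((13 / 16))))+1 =-2164 / 221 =-9.79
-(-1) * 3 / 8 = 3 / 8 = 0.38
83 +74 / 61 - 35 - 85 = -35.79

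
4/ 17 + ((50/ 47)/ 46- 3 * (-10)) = 556059/ 18377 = 30.26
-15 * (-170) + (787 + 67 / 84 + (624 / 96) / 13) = 280417 / 84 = 3338.30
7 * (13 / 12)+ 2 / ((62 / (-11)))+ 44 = 19057 / 372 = 51.23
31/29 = 1.07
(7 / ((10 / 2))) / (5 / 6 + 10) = 42 / 325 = 0.13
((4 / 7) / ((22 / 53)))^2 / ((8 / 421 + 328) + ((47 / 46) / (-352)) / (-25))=174077100800 / 30130790236393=0.01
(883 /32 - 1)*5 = 4255 /32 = 132.97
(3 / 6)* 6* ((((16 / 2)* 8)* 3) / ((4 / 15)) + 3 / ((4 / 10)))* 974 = 2125755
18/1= 18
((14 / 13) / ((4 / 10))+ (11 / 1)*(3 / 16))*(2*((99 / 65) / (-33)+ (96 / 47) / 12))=374831 / 317720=1.18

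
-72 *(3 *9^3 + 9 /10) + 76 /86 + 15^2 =-33820127 /215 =-157302.92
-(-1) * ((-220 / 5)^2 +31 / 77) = 149103 / 77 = 1936.40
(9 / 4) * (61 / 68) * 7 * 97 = 372771 / 272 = 1370.48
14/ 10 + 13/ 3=86/ 15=5.73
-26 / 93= -0.28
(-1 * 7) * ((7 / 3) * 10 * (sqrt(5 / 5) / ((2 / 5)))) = -1225 / 3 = -408.33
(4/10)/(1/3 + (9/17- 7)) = -102/1565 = -0.07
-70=-70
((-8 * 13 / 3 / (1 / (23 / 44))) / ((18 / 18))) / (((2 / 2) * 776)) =-299 / 12804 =-0.02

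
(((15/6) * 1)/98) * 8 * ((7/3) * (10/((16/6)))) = 25/14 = 1.79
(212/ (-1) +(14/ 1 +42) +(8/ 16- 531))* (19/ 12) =-26087/ 24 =-1086.96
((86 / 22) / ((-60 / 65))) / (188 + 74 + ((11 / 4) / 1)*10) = -559 / 38214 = -0.01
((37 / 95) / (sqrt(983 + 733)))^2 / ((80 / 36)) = 4107 / 103246000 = 0.00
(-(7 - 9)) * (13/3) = 26/3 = 8.67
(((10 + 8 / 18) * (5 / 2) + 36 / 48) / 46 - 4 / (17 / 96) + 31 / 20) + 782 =107195173 / 140760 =761.55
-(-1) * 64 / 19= 64 / 19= 3.37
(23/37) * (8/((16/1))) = 23/74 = 0.31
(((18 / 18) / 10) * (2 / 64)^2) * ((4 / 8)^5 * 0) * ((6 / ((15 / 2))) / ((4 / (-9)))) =0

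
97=97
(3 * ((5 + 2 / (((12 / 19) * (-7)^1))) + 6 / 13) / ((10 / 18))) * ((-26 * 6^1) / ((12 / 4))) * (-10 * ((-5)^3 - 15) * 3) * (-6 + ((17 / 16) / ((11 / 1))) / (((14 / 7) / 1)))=773526375 / 22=35160289.77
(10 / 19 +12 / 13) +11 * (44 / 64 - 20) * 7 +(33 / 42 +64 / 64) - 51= -42459465 / 27664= -1534.83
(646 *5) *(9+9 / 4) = 72675 / 2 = 36337.50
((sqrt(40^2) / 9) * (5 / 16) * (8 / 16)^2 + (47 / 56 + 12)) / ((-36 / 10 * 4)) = -16615 / 18144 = -0.92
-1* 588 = -588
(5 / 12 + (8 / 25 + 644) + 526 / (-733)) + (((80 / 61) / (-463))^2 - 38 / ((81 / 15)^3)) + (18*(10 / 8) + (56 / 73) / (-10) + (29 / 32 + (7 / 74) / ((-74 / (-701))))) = 614627339925489803720060347 / 920096152021236447525600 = 668.00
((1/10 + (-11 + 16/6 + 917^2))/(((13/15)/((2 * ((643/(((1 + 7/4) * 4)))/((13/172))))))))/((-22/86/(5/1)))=-599837417793220/20449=-29333337463.60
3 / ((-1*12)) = -0.25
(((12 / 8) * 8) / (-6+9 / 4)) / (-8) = 2 / 5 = 0.40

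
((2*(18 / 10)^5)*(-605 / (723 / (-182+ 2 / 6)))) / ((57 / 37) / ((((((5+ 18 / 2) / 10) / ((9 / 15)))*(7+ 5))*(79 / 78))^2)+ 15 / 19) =49608514888050888 / 6833788197625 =7259.30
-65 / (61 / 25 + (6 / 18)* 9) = -11.95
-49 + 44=-5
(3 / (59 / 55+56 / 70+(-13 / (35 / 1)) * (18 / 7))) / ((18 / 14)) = 18865 / 7419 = 2.54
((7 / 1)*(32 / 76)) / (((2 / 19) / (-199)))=-5572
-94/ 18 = -47/ 9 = -5.22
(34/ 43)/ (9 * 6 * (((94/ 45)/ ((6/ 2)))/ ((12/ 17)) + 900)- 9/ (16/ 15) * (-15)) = 8160/ 503407837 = 0.00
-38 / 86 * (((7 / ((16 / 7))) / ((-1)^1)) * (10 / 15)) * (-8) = -931 / 129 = -7.22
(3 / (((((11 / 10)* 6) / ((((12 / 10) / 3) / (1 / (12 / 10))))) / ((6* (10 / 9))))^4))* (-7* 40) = -46.42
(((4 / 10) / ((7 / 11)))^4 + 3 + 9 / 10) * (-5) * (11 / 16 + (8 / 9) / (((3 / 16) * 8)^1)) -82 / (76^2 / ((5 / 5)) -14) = -2772169511813 / 106723764000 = -25.98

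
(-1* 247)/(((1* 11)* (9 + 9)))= -247/198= -1.25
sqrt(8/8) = 1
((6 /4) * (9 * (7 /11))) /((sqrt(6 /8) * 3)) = 3.31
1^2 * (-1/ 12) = -1/ 12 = -0.08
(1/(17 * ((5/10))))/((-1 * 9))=-2/153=-0.01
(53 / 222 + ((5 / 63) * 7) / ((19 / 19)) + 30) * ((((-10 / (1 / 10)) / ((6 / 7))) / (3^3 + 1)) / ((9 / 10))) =-2563625 / 17982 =-142.57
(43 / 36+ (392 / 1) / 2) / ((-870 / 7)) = -49693 / 31320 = -1.59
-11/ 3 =-3.67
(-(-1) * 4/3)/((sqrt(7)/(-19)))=-76 * sqrt(7)/21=-9.58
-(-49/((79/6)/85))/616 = 1785/3476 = 0.51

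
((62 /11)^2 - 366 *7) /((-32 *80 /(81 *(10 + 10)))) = 12399399 /7744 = 1601.16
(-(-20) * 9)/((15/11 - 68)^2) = 21780/537289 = 0.04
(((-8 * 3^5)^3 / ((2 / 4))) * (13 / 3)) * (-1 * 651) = 41449745046528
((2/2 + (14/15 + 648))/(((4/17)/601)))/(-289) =-5859149/1020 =-5744.26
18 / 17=1.06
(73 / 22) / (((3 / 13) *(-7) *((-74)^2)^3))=-949 / 75863398461312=-0.00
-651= -651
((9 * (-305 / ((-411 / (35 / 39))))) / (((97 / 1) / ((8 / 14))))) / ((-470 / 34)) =-20740 / 8119579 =-0.00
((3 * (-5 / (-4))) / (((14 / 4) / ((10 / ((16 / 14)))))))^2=5625 / 64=87.89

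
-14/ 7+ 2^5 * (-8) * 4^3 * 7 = -114690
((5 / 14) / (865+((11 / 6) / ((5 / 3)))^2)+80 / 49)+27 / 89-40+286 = 93659025379 / 377754181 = 247.94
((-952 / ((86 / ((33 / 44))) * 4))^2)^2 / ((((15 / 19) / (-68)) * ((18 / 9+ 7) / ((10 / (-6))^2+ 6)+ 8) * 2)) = -88.56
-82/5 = -16.40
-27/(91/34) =-10.09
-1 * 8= -8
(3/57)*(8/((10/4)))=16/95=0.17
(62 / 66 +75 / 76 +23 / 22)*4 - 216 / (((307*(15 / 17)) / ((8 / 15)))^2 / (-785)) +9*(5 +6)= 274649923578 / 2462255125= 111.54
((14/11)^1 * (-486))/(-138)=1134/253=4.48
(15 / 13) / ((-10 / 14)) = -21 / 13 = -1.62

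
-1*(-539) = 539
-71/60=-1.18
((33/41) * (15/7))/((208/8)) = 495/7462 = 0.07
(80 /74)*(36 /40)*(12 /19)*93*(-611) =-24547536 /703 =-34918.26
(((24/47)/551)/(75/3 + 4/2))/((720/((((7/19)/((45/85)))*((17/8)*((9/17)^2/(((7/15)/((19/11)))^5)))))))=115745625/8432792699408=0.00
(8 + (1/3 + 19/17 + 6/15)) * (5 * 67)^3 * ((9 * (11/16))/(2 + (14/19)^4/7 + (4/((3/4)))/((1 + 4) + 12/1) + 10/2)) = 1384589336154975/4444511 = 311527935.50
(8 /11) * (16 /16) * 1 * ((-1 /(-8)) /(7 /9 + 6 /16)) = 72 /913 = 0.08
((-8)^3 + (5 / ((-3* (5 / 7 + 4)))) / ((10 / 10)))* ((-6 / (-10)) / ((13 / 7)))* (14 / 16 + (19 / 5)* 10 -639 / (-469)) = -7657702033 / 1149720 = -6660.49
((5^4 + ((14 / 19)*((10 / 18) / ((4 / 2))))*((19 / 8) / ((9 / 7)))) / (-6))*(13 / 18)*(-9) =5268185 / 7776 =677.49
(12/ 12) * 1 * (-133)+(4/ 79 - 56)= -14927/ 79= -188.95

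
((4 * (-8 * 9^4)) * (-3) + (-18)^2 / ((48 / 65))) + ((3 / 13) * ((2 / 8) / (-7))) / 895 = 51334355913 / 81445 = 630294.75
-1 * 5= -5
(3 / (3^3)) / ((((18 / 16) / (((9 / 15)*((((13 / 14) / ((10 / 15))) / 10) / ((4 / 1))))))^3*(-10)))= -2197 / 30870000000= -0.00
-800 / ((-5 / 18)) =2880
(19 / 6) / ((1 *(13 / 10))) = 95 / 39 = 2.44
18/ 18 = 1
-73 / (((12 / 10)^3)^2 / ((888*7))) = -295421875 / 1944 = -151965.99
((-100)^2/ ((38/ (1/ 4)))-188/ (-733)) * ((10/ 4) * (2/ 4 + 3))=16096885/ 27854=577.90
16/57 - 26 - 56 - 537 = -35267/57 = -618.72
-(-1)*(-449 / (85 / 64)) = -28736 / 85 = -338.07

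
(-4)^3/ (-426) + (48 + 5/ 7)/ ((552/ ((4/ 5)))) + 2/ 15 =8097/ 22862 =0.35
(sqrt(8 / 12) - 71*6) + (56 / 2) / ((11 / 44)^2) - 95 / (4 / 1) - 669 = -2683 / 4 + sqrt(6) / 3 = -669.93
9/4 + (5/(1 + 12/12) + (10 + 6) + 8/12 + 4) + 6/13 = 4037/156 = 25.88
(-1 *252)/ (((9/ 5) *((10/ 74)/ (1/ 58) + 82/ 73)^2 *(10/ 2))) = -0.35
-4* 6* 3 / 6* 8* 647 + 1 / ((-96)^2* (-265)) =-151692410881 / 2442240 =-62112.00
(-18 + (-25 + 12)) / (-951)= 31 / 951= 0.03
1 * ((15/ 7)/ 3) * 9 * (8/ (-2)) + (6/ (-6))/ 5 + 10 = -557/ 35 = -15.91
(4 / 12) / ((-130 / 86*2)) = -43 / 390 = -0.11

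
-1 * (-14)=14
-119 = -119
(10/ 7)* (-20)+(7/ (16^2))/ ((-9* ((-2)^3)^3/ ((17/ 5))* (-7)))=-1179648119/ 41287680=-28.57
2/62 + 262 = 8123/31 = 262.03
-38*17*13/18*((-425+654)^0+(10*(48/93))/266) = -103207/217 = -475.61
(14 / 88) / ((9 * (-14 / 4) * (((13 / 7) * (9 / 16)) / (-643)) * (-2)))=-18004 / 11583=-1.55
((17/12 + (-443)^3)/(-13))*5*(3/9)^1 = 5216298335/468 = 11145936.61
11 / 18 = 0.61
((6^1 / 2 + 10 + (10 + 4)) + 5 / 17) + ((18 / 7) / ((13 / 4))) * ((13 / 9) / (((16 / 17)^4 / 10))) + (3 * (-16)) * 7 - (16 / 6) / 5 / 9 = -19359034477 / 65802240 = -294.20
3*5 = 15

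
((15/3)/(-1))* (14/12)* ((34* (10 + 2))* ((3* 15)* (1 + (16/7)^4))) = -1039436100/343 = -3030425.95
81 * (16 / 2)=648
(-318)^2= 101124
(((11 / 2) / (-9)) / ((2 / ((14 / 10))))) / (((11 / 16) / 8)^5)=-60129542144 / 658845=-91265.08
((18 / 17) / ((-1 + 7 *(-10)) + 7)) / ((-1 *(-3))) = -3 / 544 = -0.01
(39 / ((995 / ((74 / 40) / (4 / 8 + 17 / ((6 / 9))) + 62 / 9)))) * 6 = 32573 / 19900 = 1.64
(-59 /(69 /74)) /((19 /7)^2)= -213934 /24909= -8.59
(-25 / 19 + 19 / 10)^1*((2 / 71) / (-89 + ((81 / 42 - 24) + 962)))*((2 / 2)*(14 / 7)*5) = 1036 / 5356879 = 0.00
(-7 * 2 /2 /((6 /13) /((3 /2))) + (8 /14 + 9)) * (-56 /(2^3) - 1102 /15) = 148461 /140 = 1060.44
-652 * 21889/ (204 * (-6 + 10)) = -3567907/ 204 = -17489.74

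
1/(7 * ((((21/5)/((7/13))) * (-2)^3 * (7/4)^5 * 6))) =-320/13764933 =-0.00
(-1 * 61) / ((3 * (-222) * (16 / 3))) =61 / 3552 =0.02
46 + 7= 53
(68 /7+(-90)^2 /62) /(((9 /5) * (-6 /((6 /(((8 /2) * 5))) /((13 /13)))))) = -15229 /3906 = -3.90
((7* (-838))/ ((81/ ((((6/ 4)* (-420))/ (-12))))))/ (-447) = 102655/ 12069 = 8.51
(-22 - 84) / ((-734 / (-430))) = -62.10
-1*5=-5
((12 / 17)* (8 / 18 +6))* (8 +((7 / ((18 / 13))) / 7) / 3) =51620 / 1377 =37.49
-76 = -76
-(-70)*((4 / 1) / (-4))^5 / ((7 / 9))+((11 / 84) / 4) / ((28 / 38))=-423151 / 4704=-89.96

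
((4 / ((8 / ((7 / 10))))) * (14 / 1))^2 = 2401 / 100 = 24.01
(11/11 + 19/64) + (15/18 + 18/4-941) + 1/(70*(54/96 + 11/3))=-1274625287/1364160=-934.37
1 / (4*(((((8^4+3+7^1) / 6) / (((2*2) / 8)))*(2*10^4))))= 3 / 328480000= 0.00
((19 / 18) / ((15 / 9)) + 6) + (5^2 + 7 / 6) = 164 / 5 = 32.80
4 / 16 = 1 / 4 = 0.25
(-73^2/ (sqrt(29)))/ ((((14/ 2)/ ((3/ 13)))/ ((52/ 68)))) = -15987 *sqrt(29)/ 3451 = -24.95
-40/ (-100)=2/ 5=0.40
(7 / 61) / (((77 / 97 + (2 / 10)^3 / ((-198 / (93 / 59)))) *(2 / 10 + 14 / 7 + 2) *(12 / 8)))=157382500 / 6858243969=0.02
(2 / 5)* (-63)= -126 / 5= -25.20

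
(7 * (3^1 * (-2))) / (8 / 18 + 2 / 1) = -189 / 11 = -17.18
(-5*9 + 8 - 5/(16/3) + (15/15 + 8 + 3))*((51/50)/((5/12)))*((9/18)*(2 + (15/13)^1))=-520659/5200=-100.13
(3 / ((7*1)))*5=15 / 7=2.14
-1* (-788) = 788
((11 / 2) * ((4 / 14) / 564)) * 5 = 55 / 3948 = 0.01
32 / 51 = 0.63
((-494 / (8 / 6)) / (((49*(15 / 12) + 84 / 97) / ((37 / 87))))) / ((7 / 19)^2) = -640040726 / 34247521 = -18.69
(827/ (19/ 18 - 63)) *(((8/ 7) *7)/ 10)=-59544/ 5575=-10.68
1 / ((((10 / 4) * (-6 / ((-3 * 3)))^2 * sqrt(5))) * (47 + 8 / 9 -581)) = -81 * sqrt(5) / 239900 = -0.00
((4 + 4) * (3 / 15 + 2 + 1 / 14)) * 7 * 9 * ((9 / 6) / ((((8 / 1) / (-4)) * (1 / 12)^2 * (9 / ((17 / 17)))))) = -68688 / 5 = -13737.60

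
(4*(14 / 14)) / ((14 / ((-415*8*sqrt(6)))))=-6640*sqrt(6) / 7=-2323.52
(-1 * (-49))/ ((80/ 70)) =343/ 8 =42.88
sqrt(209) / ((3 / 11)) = 11 * sqrt(209) / 3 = 53.01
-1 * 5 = -5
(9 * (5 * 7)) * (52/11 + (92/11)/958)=7860510/5269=1491.84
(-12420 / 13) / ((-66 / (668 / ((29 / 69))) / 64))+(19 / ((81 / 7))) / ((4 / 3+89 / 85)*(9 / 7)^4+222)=110362315924106075 / 74951264817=1472454.35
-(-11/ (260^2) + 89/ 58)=-3007881/ 1960400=-1.53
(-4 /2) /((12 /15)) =-5 /2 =-2.50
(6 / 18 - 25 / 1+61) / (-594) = -0.06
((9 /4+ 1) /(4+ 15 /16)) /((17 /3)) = 156 /1343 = 0.12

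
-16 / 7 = -2.29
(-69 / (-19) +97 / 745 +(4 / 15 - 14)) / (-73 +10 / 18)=635163 / 4614530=0.14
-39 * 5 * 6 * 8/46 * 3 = -14040/23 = -610.43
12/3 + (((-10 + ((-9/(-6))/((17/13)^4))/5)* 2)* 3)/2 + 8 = -14776731/835210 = -17.69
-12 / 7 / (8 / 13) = -2.79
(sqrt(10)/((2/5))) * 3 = 15 * sqrt(10)/2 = 23.72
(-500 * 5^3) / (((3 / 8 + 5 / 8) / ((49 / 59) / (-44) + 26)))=-1053859375 / 649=-1623820.30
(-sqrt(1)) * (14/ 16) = -7/ 8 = -0.88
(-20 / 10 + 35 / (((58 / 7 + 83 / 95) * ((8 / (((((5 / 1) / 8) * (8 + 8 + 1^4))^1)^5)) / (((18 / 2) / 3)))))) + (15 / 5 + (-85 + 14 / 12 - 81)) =928666915919759 / 4790157312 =193869.82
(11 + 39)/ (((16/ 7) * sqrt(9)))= 175/ 24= 7.29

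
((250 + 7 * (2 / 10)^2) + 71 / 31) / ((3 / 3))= 195742 / 775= 252.57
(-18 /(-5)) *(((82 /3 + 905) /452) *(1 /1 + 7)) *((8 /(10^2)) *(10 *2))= 268512 /2825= 95.05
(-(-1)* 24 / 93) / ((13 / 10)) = 80 / 403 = 0.20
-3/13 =-0.23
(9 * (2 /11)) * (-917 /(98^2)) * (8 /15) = -1572 /18865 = -0.08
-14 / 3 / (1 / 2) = -28 / 3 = -9.33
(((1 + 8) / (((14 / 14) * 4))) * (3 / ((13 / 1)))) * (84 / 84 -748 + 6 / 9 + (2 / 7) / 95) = -1030797 / 2660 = -387.52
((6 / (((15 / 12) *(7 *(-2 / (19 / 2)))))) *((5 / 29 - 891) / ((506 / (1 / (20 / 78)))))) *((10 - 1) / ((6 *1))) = 86143473 / 2567950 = 33.55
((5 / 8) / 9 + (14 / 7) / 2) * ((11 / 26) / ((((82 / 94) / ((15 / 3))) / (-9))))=-199045 / 8528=-23.34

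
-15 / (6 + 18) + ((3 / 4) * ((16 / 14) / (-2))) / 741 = -8653 / 13832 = -0.63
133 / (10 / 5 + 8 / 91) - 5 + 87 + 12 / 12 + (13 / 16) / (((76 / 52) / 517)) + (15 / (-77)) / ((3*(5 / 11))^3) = 207815651 / 478800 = 434.03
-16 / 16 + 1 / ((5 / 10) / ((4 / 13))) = -0.38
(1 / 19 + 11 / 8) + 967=147201 / 152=968.43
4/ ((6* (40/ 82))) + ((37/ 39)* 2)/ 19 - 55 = -396683/ 7410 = -53.53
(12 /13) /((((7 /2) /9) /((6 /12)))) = 1.19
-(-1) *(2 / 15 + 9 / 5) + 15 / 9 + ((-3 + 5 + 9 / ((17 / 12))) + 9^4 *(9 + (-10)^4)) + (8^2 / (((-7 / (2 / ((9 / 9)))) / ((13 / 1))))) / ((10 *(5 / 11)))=195365300751 / 2975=65669008.66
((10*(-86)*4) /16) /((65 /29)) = -1247 /13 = -95.92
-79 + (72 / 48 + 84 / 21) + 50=-47 / 2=-23.50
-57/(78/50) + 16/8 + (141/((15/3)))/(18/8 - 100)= -885127/25415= -34.83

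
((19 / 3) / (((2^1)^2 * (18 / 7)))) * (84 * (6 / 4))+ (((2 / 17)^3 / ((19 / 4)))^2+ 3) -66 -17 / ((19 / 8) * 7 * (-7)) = 75468113498839 / 5123633496492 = 14.73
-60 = -60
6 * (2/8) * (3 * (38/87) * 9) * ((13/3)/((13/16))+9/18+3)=9063/58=156.26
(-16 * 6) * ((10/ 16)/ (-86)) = 30/ 43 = 0.70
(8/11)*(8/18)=32/99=0.32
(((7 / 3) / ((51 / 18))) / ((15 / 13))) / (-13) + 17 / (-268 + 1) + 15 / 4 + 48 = 1562367 / 30260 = 51.63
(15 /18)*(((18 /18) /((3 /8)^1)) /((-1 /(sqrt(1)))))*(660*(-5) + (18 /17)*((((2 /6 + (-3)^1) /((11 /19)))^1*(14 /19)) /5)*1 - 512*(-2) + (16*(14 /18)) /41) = 5058.70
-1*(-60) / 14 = 30 / 7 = 4.29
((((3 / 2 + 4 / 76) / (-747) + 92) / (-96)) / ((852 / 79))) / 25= -206304787 / 58043692800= -0.00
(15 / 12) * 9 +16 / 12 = 151 / 12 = 12.58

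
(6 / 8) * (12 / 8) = 9 / 8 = 1.12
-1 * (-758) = 758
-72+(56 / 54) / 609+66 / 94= -7871311 / 110403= -71.30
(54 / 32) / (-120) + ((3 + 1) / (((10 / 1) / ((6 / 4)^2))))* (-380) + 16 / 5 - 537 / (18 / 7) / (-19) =-11958977 / 36480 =-327.82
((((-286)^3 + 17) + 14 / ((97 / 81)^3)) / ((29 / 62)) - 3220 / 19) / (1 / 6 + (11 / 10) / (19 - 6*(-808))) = -918083552265436943835 / 3063562157716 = -299678447.83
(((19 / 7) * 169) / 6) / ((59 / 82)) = 131651 / 1239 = 106.26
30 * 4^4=7680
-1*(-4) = 4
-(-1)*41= 41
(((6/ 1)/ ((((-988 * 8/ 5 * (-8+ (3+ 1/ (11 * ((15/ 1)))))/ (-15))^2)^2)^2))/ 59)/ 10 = 329999218378515279293060302734375/ 191005185506093017734516197318734002798137302242163687424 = 0.00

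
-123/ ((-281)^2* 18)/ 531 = -41/ 251569746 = -0.00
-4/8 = -1/2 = -0.50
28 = 28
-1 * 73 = -73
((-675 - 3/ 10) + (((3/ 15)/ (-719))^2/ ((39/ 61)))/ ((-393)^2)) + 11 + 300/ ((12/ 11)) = -60612458056931893/ 155696013503550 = -389.30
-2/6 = -1/3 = -0.33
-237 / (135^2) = -79 / 6075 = -0.01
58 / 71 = 0.82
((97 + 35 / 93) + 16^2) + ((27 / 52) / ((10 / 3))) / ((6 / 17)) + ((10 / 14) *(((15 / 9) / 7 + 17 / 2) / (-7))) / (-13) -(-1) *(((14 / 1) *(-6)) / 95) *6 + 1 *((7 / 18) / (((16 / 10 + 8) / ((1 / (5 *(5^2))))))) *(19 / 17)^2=5714899474028287 / 16394733482400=348.58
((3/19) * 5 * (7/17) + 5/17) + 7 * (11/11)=2461/323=7.62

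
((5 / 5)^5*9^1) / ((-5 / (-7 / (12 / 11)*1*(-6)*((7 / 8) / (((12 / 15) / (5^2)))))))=-121275 / 64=-1894.92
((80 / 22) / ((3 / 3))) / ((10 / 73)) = 292 / 11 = 26.55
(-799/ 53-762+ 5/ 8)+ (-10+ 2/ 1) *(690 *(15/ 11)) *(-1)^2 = -38728565/ 4664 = -8303.72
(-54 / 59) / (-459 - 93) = 9 / 5428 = 0.00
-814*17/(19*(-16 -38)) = 6919/513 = 13.49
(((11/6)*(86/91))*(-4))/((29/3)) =-1892/2639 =-0.72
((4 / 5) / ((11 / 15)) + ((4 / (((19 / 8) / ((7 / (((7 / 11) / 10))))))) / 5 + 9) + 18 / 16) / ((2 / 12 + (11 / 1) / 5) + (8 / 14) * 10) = 8474025 / 1418692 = 5.97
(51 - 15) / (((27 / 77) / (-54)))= -5544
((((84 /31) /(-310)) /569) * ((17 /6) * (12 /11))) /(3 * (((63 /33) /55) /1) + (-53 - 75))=15708 /42310439993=0.00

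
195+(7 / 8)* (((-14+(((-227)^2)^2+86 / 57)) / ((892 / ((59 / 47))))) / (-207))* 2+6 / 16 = -62120375933731 / 1978645104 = -31395.41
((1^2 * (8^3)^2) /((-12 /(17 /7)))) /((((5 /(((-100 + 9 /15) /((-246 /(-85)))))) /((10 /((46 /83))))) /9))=55806427136 /943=59179668.22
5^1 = 5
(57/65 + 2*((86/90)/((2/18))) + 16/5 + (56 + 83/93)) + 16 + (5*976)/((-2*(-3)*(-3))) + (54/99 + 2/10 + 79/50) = -348333247/1994850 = -174.62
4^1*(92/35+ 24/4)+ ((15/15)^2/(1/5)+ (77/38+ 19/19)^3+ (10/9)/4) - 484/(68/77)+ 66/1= -121811184547/293839560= -414.55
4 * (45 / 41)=180 / 41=4.39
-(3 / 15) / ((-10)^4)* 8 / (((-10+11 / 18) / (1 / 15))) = 3 / 2640625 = 0.00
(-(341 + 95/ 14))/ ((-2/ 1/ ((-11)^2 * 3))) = 1767447/ 28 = 63123.11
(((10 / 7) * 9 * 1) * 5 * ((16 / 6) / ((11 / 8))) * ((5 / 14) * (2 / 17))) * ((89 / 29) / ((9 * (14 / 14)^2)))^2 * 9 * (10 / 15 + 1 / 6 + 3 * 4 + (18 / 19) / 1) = 99551128000 / 1317740193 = 75.55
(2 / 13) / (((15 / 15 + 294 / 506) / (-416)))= -1012 / 25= -40.48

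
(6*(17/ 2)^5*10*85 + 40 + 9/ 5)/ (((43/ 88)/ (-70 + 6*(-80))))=-10952423956870/ 43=-254707533880.70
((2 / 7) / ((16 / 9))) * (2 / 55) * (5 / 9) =1 / 308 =0.00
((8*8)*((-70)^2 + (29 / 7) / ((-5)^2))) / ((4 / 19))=260688816 / 175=1489650.38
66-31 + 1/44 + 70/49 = 11227/308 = 36.45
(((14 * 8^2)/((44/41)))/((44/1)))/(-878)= -1148/53119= -0.02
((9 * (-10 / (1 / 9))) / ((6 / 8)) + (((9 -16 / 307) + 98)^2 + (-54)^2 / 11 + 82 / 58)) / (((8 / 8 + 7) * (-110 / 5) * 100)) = -159712895923 / 264575792800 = -0.60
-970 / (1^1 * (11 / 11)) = -970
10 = 10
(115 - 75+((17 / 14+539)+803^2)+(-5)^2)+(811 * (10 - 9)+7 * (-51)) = 9042155 / 14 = 645868.21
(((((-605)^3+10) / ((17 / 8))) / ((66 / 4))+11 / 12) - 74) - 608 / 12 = -14172765055 / 2244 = -6315848.95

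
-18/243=-2/27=-0.07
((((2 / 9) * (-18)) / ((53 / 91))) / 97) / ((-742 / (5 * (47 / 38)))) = 3055 / 5176987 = 0.00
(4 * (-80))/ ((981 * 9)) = -320/ 8829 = -0.04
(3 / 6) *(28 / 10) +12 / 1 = 13.40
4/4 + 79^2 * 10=62411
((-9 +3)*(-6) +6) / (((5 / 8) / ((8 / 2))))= 1344 / 5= 268.80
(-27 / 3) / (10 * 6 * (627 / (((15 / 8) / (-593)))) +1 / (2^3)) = 72 / 95183615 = 0.00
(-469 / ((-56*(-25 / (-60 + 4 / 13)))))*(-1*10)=-12998 / 65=-199.97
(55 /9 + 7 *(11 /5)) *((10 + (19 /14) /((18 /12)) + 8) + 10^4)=203664296 /945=215517.77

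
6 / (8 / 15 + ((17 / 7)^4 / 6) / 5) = 3.54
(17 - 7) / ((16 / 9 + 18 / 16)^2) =1.19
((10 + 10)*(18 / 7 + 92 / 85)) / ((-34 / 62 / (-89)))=23992264 / 2023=11859.74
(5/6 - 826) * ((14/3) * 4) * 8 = -1109024/9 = -123224.89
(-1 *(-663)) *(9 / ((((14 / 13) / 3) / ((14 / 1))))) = 232713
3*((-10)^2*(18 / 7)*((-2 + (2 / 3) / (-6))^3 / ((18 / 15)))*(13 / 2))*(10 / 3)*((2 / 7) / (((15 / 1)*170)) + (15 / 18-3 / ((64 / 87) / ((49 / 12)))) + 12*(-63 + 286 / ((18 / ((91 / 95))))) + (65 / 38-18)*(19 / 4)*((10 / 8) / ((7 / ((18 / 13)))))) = 3098263628481325 / 38864448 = 79719738.42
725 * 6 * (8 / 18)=5800 / 3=1933.33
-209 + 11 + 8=-190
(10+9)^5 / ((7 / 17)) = 42093683 / 7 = 6013383.29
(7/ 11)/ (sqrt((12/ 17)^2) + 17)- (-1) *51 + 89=66237/ 473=140.04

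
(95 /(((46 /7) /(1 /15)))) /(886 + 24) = 19 /17940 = 0.00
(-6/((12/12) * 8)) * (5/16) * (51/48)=-255/1024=-0.25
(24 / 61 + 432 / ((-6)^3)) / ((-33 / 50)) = 4900 / 2013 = 2.43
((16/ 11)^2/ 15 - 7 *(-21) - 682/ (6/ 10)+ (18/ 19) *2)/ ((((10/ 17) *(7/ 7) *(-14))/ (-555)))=-3060395097/ 45980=-66559.27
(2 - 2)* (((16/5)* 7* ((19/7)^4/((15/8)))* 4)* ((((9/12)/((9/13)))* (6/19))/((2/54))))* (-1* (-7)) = 0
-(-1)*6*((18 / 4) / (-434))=-27 / 434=-0.06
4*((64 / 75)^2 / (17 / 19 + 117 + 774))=155648 / 47660625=0.00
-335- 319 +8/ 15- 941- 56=-24757/ 15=-1650.47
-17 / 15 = -1.13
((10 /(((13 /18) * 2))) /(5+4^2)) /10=3 /91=0.03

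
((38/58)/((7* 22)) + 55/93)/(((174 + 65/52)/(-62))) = -989588/4695999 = -0.21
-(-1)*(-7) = -7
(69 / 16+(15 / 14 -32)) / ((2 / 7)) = -2981 / 32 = -93.16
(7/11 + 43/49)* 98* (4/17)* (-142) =-54528/11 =-4957.09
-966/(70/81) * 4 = -4471.20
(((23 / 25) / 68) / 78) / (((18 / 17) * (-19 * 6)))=-23 / 16005600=-0.00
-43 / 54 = -0.80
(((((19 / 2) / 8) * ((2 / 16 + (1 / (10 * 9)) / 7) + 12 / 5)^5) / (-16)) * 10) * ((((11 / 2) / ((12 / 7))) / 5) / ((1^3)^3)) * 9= -2186857756635503550863 / 4955453050060800000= -441.30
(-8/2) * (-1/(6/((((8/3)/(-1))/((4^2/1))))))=-1/9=-0.11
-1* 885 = -885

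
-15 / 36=-5 / 12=-0.42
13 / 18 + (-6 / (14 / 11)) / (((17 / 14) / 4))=-4531 / 306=-14.81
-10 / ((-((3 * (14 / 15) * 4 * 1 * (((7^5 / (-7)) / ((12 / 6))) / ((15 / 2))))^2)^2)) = 158203125 / 163414561377509378048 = 0.00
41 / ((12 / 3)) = 41 / 4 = 10.25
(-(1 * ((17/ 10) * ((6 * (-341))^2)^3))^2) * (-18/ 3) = 2332687995110307930209143164440854786676736/ 25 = 93307519804412317208365730000000000000000.00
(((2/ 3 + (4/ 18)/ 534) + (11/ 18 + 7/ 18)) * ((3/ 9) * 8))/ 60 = 8012/ 108135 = 0.07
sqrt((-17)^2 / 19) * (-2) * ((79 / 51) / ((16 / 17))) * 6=-1343 * sqrt(19) / 76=-77.03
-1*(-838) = 838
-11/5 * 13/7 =-143/35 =-4.09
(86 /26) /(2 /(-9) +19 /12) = 1548 /637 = 2.43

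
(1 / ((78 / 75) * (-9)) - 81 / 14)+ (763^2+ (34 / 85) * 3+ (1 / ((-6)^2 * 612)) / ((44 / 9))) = 28531267257607 / 49008960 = 582164.31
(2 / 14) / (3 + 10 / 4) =2 / 77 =0.03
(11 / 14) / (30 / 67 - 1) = -737 / 518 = -1.42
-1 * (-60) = 60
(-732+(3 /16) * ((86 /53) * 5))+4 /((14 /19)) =-2151949 /2968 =-725.05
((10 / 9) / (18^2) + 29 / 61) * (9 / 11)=42587 / 108702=0.39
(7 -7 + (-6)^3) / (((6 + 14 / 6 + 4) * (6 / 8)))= -864 / 37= -23.35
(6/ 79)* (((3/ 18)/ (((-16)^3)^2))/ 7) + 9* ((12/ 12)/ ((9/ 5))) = 46389002241/ 9277800448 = 5.00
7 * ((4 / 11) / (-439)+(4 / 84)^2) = 3065 / 304227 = 0.01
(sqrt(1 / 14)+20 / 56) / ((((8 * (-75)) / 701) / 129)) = -30143 / 560 - 30143 * sqrt(14) / 2800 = -94.11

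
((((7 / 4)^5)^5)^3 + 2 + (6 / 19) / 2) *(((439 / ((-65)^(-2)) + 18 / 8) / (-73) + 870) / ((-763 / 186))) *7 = 30535843955287594675972901805689008726472944988895633878813944247185363917 / 431551175852730265396069695438566046407505565712384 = 70758337976833960315372.75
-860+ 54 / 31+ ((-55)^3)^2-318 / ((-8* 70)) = 240267953180249 / 8680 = 27680639767.31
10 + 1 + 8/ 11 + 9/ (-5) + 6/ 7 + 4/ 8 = 8689/ 770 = 11.28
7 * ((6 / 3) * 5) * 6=420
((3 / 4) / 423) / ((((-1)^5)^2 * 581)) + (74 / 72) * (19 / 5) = 4799209 / 1228815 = 3.91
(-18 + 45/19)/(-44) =27/76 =0.36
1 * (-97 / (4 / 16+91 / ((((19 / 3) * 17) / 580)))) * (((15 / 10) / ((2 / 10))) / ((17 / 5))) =-276450 / 633683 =-0.44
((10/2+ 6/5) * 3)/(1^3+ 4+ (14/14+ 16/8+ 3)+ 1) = 31/20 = 1.55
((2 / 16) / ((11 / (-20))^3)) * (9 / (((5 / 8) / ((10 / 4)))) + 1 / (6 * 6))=-324250 / 11979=-27.07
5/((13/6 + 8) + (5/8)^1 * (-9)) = 1.10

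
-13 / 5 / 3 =-13 / 15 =-0.87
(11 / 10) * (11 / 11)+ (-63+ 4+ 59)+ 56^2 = 31371 / 10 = 3137.10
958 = 958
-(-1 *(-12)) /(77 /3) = -0.47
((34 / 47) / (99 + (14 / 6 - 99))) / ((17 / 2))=12 / 329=0.04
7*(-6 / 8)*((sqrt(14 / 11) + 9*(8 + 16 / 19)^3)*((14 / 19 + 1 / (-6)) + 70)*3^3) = -8110884559680 / 130321-1520505*sqrt(154) / 1672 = -62249025.62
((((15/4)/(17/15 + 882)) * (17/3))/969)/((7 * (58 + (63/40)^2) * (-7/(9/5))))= -18000/1193447915933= -0.00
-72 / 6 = -12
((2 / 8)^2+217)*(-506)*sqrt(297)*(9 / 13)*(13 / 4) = -4258886.44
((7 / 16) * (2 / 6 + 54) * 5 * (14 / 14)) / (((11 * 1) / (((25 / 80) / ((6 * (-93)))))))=-28525 / 4713984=-0.01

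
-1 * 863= -863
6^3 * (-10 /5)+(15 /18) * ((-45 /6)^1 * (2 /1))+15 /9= -2657 /6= -442.83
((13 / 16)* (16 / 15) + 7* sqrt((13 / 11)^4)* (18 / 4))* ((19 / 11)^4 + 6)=35528714117 / 53146830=668.50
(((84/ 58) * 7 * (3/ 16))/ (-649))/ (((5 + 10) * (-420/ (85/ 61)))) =119/ 183692960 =0.00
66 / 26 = 33 / 13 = 2.54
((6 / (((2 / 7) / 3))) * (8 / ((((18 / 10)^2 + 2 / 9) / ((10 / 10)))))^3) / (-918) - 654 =-5262606567402 / 8036395363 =-654.85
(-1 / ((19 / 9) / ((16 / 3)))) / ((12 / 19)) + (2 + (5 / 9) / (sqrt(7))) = -1.79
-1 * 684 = -684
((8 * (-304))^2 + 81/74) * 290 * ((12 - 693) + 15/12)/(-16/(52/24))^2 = -21380540219.03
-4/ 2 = -2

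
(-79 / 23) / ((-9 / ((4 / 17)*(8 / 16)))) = 0.04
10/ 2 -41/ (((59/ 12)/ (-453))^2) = -1211536531/ 3481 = -348042.67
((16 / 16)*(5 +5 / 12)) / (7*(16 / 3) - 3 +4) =13 / 92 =0.14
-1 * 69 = -69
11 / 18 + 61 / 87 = 685 / 522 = 1.31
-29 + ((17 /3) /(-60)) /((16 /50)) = -8437 /288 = -29.30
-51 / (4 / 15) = -765 / 4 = -191.25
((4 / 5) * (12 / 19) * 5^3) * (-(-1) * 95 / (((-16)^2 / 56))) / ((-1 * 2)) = -2625 / 4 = -656.25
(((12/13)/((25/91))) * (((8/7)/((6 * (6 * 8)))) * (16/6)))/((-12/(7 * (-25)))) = 0.52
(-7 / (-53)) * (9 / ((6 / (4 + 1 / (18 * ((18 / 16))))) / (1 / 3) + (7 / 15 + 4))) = 154980 / 1161919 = 0.13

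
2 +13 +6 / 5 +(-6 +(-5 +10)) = 76 / 5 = 15.20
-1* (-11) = 11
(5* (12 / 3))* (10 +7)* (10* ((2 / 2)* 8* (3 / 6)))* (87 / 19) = 1183200 / 19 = 62273.68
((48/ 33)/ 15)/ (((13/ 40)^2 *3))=5120/ 16731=0.31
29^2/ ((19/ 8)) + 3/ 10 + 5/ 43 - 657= -2471249/ 8170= -302.48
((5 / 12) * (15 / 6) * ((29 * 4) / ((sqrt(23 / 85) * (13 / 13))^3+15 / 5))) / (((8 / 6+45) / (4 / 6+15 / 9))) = 3116684375 / 1533158324 - 9921625 * sqrt(1955) / 4599474972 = 1.94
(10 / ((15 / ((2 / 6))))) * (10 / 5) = 4 / 9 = 0.44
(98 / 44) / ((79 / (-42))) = -1029 / 869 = -1.18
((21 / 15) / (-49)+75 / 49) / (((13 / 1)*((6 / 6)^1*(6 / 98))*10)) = 184 / 975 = 0.19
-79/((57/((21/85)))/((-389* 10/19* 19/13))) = 430234/4199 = 102.46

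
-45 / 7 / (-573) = 15 / 1337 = 0.01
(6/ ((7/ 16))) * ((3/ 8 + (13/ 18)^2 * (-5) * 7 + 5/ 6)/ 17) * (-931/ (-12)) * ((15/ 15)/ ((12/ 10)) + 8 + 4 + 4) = -148394351/ 8262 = -17961.07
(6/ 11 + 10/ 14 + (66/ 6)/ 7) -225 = -17107/ 77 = -222.17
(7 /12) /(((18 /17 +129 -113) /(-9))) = -357 /1160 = -0.31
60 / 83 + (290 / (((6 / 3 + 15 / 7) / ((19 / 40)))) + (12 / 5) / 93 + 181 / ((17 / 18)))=197399421 / 874820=225.65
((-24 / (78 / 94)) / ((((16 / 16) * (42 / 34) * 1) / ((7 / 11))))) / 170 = -188 / 2145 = -0.09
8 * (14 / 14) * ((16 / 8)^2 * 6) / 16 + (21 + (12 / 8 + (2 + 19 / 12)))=457 / 12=38.08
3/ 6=1/ 2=0.50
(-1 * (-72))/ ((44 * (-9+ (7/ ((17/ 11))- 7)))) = -102/ 715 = -0.14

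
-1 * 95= -95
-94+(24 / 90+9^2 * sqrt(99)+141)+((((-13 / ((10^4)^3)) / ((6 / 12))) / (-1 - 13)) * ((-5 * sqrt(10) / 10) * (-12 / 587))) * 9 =351 * sqrt(10) / 2054500000000000+709 / 15+243 * sqrt(11) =853.21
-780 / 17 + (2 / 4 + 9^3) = 23243 / 34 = 683.62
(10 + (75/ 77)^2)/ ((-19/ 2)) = -129830/ 112651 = -1.15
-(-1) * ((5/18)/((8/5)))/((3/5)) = 125/432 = 0.29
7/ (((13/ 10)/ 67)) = 4690/ 13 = 360.77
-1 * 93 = -93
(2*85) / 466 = 85 / 233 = 0.36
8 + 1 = 9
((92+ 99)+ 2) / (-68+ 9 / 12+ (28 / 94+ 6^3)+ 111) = 36284 / 48889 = 0.74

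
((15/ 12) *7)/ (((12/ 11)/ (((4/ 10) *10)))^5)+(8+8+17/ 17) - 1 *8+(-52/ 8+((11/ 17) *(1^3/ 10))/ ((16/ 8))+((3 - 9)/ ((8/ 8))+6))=119833987/ 20655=5801.69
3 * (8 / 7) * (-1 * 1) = -24 / 7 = -3.43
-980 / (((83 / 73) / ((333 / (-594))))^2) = -1787373245 / 7502121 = -238.25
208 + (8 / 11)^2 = 25232 / 121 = 208.53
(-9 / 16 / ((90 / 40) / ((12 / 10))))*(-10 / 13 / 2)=3 / 26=0.12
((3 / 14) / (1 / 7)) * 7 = 21 / 2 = 10.50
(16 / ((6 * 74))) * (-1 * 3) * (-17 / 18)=34 / 333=0.10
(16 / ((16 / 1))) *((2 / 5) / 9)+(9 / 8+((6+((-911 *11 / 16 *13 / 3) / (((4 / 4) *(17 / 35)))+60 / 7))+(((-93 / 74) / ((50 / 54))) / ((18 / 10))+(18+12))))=-17571255761 / 3170160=-5542.70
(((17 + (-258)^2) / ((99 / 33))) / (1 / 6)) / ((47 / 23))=3062726 / 47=65164.38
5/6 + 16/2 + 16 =149/6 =24.83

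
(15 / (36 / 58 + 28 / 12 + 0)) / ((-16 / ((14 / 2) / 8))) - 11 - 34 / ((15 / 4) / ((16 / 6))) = -35.46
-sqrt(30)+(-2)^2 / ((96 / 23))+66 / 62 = 1505 / 744-sqrt(30) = -3.45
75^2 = 5625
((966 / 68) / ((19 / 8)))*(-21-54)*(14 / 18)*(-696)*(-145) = -11373684000 / 323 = -35212643.96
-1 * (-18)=18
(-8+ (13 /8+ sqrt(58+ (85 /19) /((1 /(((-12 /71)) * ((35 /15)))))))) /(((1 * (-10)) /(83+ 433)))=6579 /20 - 258 * sqrt(102337838) /6745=-58.00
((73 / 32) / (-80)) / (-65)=73 / 166400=0.00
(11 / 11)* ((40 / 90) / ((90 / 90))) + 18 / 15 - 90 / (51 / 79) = -105392 / 765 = -137.77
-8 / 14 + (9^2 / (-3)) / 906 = -1271 / 2114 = -0.60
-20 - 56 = -76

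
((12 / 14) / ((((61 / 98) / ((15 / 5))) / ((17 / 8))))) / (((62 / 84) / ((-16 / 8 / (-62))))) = 22491 / 58621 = 0.38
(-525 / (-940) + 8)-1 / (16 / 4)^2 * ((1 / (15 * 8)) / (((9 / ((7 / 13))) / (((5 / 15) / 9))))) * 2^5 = 19060534 / 2227095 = 8.56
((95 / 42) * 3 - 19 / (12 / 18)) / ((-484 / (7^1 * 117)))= 4446 / 121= 36.74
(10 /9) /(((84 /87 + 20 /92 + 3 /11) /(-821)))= -626.68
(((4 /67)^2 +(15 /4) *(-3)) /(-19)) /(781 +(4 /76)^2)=3836879 /5062550552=0.00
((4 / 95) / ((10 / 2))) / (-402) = -2 / 95475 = -0.00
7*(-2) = -14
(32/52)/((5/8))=64/65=0.98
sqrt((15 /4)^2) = 15 /4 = 3.75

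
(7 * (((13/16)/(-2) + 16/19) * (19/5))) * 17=6307/32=197.09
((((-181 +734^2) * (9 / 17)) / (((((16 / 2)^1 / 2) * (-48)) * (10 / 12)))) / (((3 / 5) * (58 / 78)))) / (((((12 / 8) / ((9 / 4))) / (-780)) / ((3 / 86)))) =2571820875 / 15776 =163021.10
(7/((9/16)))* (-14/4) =-43.56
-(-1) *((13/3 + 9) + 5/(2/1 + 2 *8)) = 245/18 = 13.61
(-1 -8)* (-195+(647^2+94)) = -3766572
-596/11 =-54.18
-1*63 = -63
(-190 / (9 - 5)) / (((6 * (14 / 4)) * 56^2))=-95 / 131712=-0.00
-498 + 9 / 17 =-497.47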